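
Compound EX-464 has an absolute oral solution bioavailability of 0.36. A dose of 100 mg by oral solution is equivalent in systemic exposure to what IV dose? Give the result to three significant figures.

Systemic exposure from an extravascular dose = F × D_ev, so the equivalent IV dose is F × D_ev.
D_iv = F × D_ev = 0.36 × 100 = 36 mg

D_iv = 36.0 mg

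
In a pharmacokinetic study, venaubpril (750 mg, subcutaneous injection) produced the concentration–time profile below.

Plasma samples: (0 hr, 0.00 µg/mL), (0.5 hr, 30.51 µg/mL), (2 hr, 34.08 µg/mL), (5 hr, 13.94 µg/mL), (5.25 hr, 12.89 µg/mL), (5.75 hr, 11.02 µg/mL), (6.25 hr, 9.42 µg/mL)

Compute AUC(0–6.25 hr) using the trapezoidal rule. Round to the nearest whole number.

AUC = 143 µg/mL·hr

Trapezoidal AUC_0→6.25:
  [0→0.5]: (0.00+30.51)/2 × 0.5 = 7.6275
  [0.5→2]: (30.51+34.08)/2 × 1.5 = 48.4425
  [2→5]: (34.08+13.94)/2 × 3 = 72.03
  [5→5.25]: (13.94+12.89)/2 × 0.25 = 3.35375
  [5.25→5.75]: (12.89+11.02)/2 × 0.5 = 5.9775
  [5.75→6.25]: (11.02+9.42)/2 × 0.5 = 5.11
  Sum = 142.54125 µg/mL·hr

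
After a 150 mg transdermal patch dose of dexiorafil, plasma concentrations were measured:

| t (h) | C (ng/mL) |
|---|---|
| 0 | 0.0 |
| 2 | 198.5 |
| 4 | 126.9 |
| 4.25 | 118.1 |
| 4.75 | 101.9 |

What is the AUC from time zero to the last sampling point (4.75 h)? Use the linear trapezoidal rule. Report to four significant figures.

AUC = 609.5 ng/mL·h

Trapezoidal AUC_0→4.75:
  [0→2]: (0.0+198.5)/2 × 2 = 198.5
  [2→4]: (198.5+126.9)/2 × 2 = 325.4
  [4→4.25]: (126.9+118.1)/2 × 0.25 = 30.625
  [4.25→4.75]: (118.1+101.9)/2 × 0.5 = 55.0
  Sum = 609.525 ng/mL·h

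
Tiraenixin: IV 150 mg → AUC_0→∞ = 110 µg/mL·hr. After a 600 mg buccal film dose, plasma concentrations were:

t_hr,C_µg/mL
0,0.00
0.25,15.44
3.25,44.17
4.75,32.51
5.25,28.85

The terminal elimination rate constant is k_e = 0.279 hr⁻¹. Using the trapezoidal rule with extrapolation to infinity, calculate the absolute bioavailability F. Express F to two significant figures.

Trapezoidal AUC_0→5.25 (buccal film):
  [0→0.25]: (0.00+15.44)/2 × 0.25 = 1.93
  [0.25→3.25]: (15.44+44.17)/2 × 3 = 89.415
  [3.25→4.75]: (44.17+32.51)/2 × 1.5 = 57.51
  [4.75→5.25]: (32.51+28.85)/2 × 0.5 = 15.34
  Sum = 164.195 µg/mL·hr
Tail: C_last/k_e = 28.85/0.279 = 103.405
AUC_0→∞ (buccal film) = 164.195 + 103.405 = 267.6 µg/mL·hr
F = (AUC_ev/D_ev)/(AUC_iv/D_iv) = (267.6/600)/(110/150) = 0.446/0.733333 = 0.6082

F = 0.61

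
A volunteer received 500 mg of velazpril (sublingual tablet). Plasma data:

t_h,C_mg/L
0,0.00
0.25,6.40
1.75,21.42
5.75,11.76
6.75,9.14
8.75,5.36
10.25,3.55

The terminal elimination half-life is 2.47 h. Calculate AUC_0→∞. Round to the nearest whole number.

Trapezoidal AUC_0→10.25:
  [0→0.25]: (0.00+6.40)/2 × 0.25 = 0.8
  [0.25→1.75]: (6.40+21.42)/2 × 1.5 = 20.865
  [1.75→5.75]: (21.42+11.76)/2 × 4 = 66.36
  [5.75→6.75]: (11.76+9.14)/2 × 1 = 10.45
  [6.75→8.75]: (9.14+5.36)/2 × 2 = 14.5
  [8.75→10.25]: (5.36+3.55)/2 × 1.5 = 6.6825
  Sum = 119.6575 mg/L·h
k_e = ln2 / t½ = 0.693147 / 2.47 = 0.2806 h^-1
Extrapolated tail: C_last / k_e = 3.55 / 0.2806 = 12.651
AUC_0→∞ = 119.6575 + 12.651 = 132.3085 mg/L·h

AUC = 132 mg/L·h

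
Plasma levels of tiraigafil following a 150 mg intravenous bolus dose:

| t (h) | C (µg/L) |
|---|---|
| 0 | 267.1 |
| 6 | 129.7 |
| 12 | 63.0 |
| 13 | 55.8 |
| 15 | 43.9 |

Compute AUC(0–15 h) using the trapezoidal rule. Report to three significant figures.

AUC = 1930 µg/L·h

Trapezoidal AUC_0→15:
  [0→6]: (267.1+129.7)/2 × 6 = 1190.4
  [6→12]: (129.7+63.0)/2 × 6 = 578.1
  [12→13]: (63.0+55.8)/2 × 1 = 59.4
  [13→15]: (55.8+43.9)/2 × 2 = 99.7
  Sum = 1927.6 µg/L·h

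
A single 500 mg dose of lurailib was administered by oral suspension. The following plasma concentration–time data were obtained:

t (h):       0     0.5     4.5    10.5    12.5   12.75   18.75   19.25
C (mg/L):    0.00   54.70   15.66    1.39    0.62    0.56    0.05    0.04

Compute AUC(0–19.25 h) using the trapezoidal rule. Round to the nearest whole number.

Trapezoidal AUC_0→19.25:
  [0→0.5]: (0.00+54.70)/2 × 0.5 = 13.675
  [0.5→4.5]: (54.70+15.66)/2 × 4 = 140.72
  [4.5→10.5]: (15.66+1.39)/2 × 6 = 51.15
  [10.5→12.5]: (1.39+0.62)/2 × 2 = 2.01
  [12.5→12.75]: (0.62+0.56)/2 × 0.25 = 0.1475
  [12.75→18.75]: (0.56+0.05)/2 × 6 = 1.83
  [18.75→19.25]: (0.05+0.04)/2 × 0.5 = 0.0225
  Sum = 209.555 mg/L·h

AUC = 210 mg/L·h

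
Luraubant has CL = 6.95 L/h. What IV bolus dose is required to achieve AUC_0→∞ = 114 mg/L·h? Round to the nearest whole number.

Dose_iv = CL × AUC_0→∞
     = 6.95 × 114 = 792.3 mg

Dose = 792 mg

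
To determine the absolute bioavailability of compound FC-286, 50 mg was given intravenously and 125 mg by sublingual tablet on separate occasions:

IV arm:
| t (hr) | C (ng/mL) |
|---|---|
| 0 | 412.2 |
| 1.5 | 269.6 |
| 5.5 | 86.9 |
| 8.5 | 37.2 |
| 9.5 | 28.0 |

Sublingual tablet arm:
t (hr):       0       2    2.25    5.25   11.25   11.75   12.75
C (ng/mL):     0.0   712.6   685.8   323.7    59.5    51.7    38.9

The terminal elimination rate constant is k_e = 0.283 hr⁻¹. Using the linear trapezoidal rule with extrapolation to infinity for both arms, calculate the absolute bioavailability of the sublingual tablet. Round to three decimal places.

F = 0.976

Trapezoidal AUC_0→9.5 (IV):
  [0→1.5]: (412.2+269.6)/2 × 1.5 = 511.35
  [1.5→5.5]: (269.6+86.9)/2 × 4 = 713.0
  [5.5→8.5]: (86.9+37.2)/2 × 3 = 186.15
  [8.5→9.5]: (37.2+28.0)/2 × 1 = 32.6
  Sum = 1443.1 ng/mL·hr
IV tail: 28.0/0.283 = 98.940; AUC_iv,0→∞ = 1443.1 + 98.940 = 1542.04 ng/mL·hr
Trapezoidal AUC_0→12.75 (sublingual tablet):
  [0→2]: (0.0+712.6)/2 × 2 = 712.6
  [2→2.25]: (712.6+685.8)/2 × 0.25 = 174.8
  [2.25→5.25]: (685.8+323.7)/2 × 3 = 1514.25
  [5.25→11.25]: (323.7+59.5)/2 × 6 = 1149.6
  [11.25→11.75]: (59.5+51.7)/2 × 0.5 = 27.8
  [11.75→12.75]: (51.7+38.9)/2 × 1 = 45.3
  Sum = 3624.35 ng/mL·hr
sublingual tablet tail: 38.9/0.283 = 137.456; AUC_ev,0→∞ = 3624.35 + 137.456 = 3761.806 ng/mL·hr
F = (AUC_ev/D_ev)/(AUC_iv/D_iv) = (3761.806/125)/(1542.04/50) = 30.094448/30.8408 = 0.9758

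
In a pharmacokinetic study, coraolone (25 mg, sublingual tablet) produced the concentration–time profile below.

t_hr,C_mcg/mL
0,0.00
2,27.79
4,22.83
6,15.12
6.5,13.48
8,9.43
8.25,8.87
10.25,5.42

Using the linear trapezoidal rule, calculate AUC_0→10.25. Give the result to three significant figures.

Trapezoidal AUC_0→10.25:
  [0→2]: (0.00+27.79)/2 × 2 = 27.79
  [2→4]: (27.79+22.83)/2 × 2 = 50.62
  [4→6]: (22.83+15.12)/2 × 2 = 37.95
  [6→6.5]: (15.12+13.48)/2 × 0.5 = 7.15
  [6.5→8]: (13.48+9.43)/2 × 1.5 = 17.1825
  [8→8.25]: (9.43+8.87)/2 × 0.25 = 2.2875
  [8.25→10.25]: (8.87+5.42)/2 × 2 = 14.29
  Sum = 157.27 mcg/mL·hr

AUC = 157 mcg/mL·hr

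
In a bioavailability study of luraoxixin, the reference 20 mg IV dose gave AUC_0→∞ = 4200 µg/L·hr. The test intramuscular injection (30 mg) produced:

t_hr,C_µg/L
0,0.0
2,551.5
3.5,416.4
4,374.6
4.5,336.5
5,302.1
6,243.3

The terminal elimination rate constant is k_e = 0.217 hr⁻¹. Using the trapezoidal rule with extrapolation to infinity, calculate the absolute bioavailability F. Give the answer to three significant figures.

Trapezoidal AUC_0→6 (intramuscular injection):
  [0→2]: (0.0+551.5)/2 × 2 = 551.5
  [2→3.5]: (551.5+416.4)/2 × 1.5 = 725.925
  [3.5→4]: (416.4+374.6)/2 × 0.5 = 197.75
  [4→4.5]: (374.6+336.5)/2 × 0.5 = 177.775
  [4.5→5]: (336.5+302.1)/2 × 0.5 = 159.65
  [5→6]: (302.1+243.3)/2 × 1 = 272.7
  Sum = 2085.3 µg/L·hr
Tail: C_last/k_e = 243.3/0.217 = 1121.198
AUC_0→∞ (intramuscular injection) = 2085.3 + 1121.198 = 3206.498 µg/L·hr
F = (AUC_ev/D_ev)/(AUC_iv/D_iv) = (3206.498/30)/(4200/20) = 106.883/210 = 0.5090

F = 0.509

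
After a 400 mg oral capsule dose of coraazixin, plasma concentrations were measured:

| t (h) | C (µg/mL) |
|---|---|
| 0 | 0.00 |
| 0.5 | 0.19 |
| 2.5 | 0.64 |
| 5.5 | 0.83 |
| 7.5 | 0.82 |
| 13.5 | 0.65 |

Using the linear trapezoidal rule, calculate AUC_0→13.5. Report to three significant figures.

AUC = 9.14 µg/mL·h

Trapezoidal AUC_0→13.5:
  [0→0.5]: (0.00+0.19)/2 × 0.5 = 0.0475
  [0.5→2.5]: (0.19+0.64)/2 × 2 = 0.83
  [2.5→5.5]: (0.64+0.83)/2 × 3 = 2.205
  [5.5→7.5]: (0.83+0.82)/2 × 2 = 1.65
  [7.5→13.5]: (0.82+0.65)/2 × 6 = 4.41
  Sum = 9.1425 µg/mL·h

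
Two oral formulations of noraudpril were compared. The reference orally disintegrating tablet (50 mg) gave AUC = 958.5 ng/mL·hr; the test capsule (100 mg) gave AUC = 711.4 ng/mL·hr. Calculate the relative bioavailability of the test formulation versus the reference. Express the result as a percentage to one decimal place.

F_rel = (AUC_test/D_test) / (AUC_ref/D_ref)
      = (711.4/100) / (958.5/50)
      = 7.114 / 19.17 = 0.3711 = 37.11%

F_rel = 37.1%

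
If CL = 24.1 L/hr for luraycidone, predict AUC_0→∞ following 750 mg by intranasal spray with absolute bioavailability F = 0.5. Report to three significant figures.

AUC_0→∞ = F × Dose / CL
        = 0.5 × 750 / 24.1 = 15.5602 mg/L·hr

AUC = 15.6 mg/L·hr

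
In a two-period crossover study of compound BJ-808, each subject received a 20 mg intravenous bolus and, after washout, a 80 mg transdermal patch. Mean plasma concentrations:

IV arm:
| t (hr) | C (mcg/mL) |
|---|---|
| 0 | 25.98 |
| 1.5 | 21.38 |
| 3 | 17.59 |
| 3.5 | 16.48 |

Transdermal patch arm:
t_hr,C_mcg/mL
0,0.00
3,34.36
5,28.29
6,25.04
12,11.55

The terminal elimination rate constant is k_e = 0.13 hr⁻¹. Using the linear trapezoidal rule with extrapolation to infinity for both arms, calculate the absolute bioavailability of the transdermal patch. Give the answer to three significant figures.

Trapezoidal AUC_0→3.5 (IV):
  [0→1.5]: (25.98+21.38)/2 × 1.5 = 35.52
  [1.5→3]: (21.38+17.59)/2 × 1.5 = 29.2275
  [3→3.5]: (17.59+16.48)/2 × 0.5 = 8.5175
  Sum = 73.265 mcg/mL·hr
IV tail: 16.48/0.13 = 126.769; AUC_iv,0→∞ = 73.265 + 126.769 = 200.034 mcg/mL·hr
Trapezoidal AUC_0→12 (transdermal patch):
  [0→3]: (0.00+34.36)/2 × 3 = 51.54
  [3→5]: (34.36+28.29)/2 × 2 = 62.65
  [5→6]: (28.29+25.04)/2 × 1 = 26.665
  [6→12]: (25.04+11.55)/2 × 6 = 109.77
  Sum = 250.625 mcg/mL·hr
transdermal patch tail: 11.55/0.13 = 88.846; AUC_ev,0→∞ = 250.625 + 88.846 = 339.471 mcg/mL·hr
F = (AUC_ev/D_ev)/(AUC_iv/D_iv) = (339.471/80)/(200.034/20) = 4.2433875/10.0017 = 0.4243

F = 0.424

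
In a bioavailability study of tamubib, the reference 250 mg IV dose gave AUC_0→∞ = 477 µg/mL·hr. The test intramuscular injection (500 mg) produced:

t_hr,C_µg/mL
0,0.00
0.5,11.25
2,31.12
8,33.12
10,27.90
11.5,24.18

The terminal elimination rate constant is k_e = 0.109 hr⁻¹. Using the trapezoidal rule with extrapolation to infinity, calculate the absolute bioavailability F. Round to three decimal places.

Trapezoidal AUC_0→11.5 (intramuscular injection):
  [0→0.5]: (0.00+11.25)/2 × 0.5 = 2.8125
  [0.5→2]: (11.25+31.12)/2 × 1.5 = 31.7775
  [2→8]: (31.12+33.12)/2 × 6 = 192.72
  [8→10]: (33.12+27.90)/2 × 2 = 61.02
  [10→11.5]: (27.90+24.18)/2 × 1.5 = 39.06
  Sum = 327.39 µg/mL·hr
Tail: C_last/k_e = 24.18/0.109 = 221.835
AUC_0→∞ (intramuscular injection) = 327.39 + 221.835 = 549.225 µg/mL·hr
F = (AUC_ev/D_ev)/(AUC_iv/D_iv) = (549.225/500)/(477/250) = 1.09845/1.908 = 0.5757

F = 0.576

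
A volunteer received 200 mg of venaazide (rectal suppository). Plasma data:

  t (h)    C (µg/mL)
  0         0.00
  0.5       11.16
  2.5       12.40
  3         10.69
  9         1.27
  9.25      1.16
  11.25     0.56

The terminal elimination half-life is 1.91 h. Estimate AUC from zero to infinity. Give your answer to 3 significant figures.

Trapezoidal AUC_0→11.25:
  [0→0.5]: (0.00+11.16)/2 × 0.5 = 2.79
  [0.5→2.5]: (11.16+12.40)/2 × 2 = 23.56
  [2.5→3]: (12.40+10.69)/2 × 0.5 = 5.7725
  [3→9]: (10.69+1.27)/2 × 6 = 35.88
  [9→9.25]: (1.27+1.16)/2 × 0.25 = 0.30375
  [9.25→11.25]: (1.16+0.56)/2 × 2 = 1.72
  Sum = 70.02625 µg/mL·h
k_e = ln2 / t½ = 0.693147 / 1.91 = 0.3629 h^-1
Extrapolated tail: C_last / k_e = 0.56 / 0.3629 = 1.543
AUC_0→∞ = 70.02625 + 1.543 = 71.56925 µg/mL·h

AUC = 71.6 µg/mL·h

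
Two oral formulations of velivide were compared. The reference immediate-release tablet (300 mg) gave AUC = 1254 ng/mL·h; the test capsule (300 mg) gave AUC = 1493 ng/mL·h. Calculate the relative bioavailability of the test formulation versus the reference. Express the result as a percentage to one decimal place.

F_rel = 119.1%

F_rel = (AUC_test/D_test) / (AUC_ref/D_ref)
      = (1493/300) / (1254/300)
      = 4.97667 / 4.18 = 1.1906 = 119.06%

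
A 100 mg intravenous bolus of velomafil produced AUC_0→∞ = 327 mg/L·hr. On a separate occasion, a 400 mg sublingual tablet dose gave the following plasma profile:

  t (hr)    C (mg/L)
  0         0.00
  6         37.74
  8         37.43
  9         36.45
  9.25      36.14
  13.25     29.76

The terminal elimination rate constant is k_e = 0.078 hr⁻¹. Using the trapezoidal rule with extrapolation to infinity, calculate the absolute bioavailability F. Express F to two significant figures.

F = 0.57

Trapezoidal AUC_0→13.25 (sublingual tablet):
  [0→6]: (0.00+37.74)/2 × 6 = 113.22
  [6→8]: (37.74+37.43)/2 × 2 = 75.17
  [8→9]: (37.43+36.45)/2 × 1 = 36.94
  [9→9.25]: (36.45+36.14)/2 × 0.25 = 9.07375
  [9.25→13.25]: (36.14+29.76)/2 × 4 = 131.8
  Sum = 366.20375 mg/L·hr
Tail: C_last/k_e = 29.76/0.078 = 381.538
AUC_0→∞ (sublingual tablet) = 366.20375 + 381.538 = 747.74175 mg/L·hr
F = (AUC_ev/D_ev)/(AUC_iv/D_iv) = (747.74175/400)/(327/100) = 1.86935/3.27 = 0.5717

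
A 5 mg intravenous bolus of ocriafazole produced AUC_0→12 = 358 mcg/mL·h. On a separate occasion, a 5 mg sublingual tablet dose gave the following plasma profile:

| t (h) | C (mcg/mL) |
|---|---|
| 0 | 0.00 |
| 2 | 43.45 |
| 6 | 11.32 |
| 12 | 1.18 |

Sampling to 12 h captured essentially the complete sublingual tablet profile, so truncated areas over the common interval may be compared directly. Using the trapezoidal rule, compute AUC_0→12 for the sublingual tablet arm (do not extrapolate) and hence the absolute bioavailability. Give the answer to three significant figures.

Trapezoidal AUC_0→12 (sublingual tablet):
  [0→2]: (0.00+43.45)/2 × 2 = 43.45
  [2→6]: (43.45+11.32)/2 × 4 = 109.54
  [6→12]: (11.32+1.18)/2 × 6 = 37.5
  Sum = 190.49 mcg/mL·h
F = (AUC_ev/D_ev)/(AUC_iv/D_iv) = (190.49/5)/(358/5) = 38.098/71.6 = 0.5321

F = 0.532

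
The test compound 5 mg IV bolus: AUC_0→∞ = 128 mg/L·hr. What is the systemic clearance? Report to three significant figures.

CL = 0.0391 L/hr

CL = Dose_iv / AUC_0→∞
   = 5 / 128 = 0.0390625 L/hr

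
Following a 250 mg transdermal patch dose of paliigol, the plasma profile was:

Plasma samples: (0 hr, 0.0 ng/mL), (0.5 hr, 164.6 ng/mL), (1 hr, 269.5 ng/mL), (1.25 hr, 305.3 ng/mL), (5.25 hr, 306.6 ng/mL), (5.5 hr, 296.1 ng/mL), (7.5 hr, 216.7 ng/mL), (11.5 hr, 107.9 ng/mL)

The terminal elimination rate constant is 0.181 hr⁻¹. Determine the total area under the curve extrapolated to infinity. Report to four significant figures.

AUC = 3279 ng/mL·hr

Trapezoidal AUC_0→11.5:
  [0→0.5]: (0.0+164.6)/2 × 0.5 = 41.15
  [0.5→1]: (164.6+269.5)/2 × 0.5 = 108.525
  [1→1.25]: (269.5+305.3)/2 × 0.25 = 71.85
  [1.25→5.25]: (305.3+306.6)/2 × 4 = 1223.8
  [5.25→5.5]: (306.6+296.1)/2 × 0.25 = 75.3375
  [5.5→7.5]: (296.1+216.7)/2 × 2 = 512.8
  [7.5→11.5]: (216.7+107.9)/2 × 4 = 649.2
  Sum = 2682.6625 ng/mL·hr
Extrapolated tail: C_last / k_e = 107.9 / 0.181 = 596.133
AUC_0→∞ = 2682.6625 + 596.133 = 3278.7955 ng/mL·hr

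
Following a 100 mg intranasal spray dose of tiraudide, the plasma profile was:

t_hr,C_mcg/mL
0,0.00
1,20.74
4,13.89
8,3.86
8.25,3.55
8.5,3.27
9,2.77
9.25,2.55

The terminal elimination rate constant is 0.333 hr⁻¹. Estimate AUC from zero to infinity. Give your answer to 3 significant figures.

Trapezoidal AUC_0→9.25:
  [0→1]: (0.00+20.74)/2 × 1 = 10.37
  [1→4]: (20.74+13.89)/2 × 3 = 51.945
  [4→8]: (13.89+3.86)/2 × 4 = 35.5
  [8→8.25]: (3.86+3.55)/2 × 0.25 = 0.92625
  [8.25→8.5]: (3.55+3.27)/2 × 0.25 = 0.8525
  [8.5→9]: (3.27+2.77)/2 × 0.5 = 1.51
  [9→9.25]: (2.77+2.55)/2 × 0.25 = 0.665
  Sum = 101.76875 mcg/mL·hr
Extrapolated tail: C_last / k_e = 2.55 / 0.333 = 7.658
AUC_0→∞ = 101.76875 + 7.658 = 109.42675 mcg/mL·hr

AUC = 109 mcg/mL·hr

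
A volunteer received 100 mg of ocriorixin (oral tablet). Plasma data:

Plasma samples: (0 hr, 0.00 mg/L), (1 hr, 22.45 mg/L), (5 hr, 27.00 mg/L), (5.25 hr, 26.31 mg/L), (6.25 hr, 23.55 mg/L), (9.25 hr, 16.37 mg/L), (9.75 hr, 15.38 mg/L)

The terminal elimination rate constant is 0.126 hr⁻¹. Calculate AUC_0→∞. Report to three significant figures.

AUC = 332 mg/L·hr

Trapezoidal AUC_0→9.75:
  [0→1]: (0.00+22.45)/2 × 1 = 11.225
  [1→5]: (22.45+27.00)/2 × 4 = 98.9
  [5→5.25]: (27.00+26.31)/2 × 0.25 = 6.66375
  [5.25→6.25]: (26.31+23.55)/2 × 1 = 24.93
  [6.25→9.25]: (23.55+16.37)/2 × 3 = 59.88
  [9.25→9.75]: (16.37+15.38)/2 × 0.5 = 7.9375
  Sum = 209.53625 mg/L·hr
Extrapolated tail: C_last / k_e = 15.38 / 0.126 = 122.063
AUC_0→∞ = 209.53625 + 122.063 = 331.59925 mg/L·hr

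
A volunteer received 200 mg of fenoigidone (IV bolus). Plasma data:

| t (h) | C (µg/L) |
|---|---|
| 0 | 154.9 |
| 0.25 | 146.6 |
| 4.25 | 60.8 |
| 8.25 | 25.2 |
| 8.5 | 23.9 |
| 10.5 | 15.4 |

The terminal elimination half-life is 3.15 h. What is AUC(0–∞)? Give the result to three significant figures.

Trapezoidal AUC_0→10.5:
  [0→0.25]: (154.9+146.6)/2 × 0.25 = 37.6875
  [0.25→4.25]: (146.6+60.8)/2 × 4 = 414.8
  [4.25→8.25]: (60.8+25.2)/2 × 4 = 172.0
  [8.25→8.5]: (25.2+23.9)/2 × 0.25 = 6.1375
  [8.5→10.5]: (23.9+15.4)/2 × 2 = 39.3
  Sum = 669.925 µg/L·h
k_e = ln2 / t½ = 0.693147 / 3.15 = 0.2200 h^-1
Extrapolated tail: C_last / k_e = 15.4 / 0.22 = 70.000
AUC_0→∞ = 669.925 + 70.000 = 739.925 µg/L·h

AUC = 740 µg/L·h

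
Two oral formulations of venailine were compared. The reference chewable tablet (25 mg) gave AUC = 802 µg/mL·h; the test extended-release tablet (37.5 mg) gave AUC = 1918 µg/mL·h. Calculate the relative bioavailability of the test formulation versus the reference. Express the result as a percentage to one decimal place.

F_rel = 159.4%

F_rel = (AUC_test/D_test) / (AUC_ref/D_ref)
      = (1918/37.5) / (802/25)
      = 51.1467 / 32.08 = 1.5943 = 159.43%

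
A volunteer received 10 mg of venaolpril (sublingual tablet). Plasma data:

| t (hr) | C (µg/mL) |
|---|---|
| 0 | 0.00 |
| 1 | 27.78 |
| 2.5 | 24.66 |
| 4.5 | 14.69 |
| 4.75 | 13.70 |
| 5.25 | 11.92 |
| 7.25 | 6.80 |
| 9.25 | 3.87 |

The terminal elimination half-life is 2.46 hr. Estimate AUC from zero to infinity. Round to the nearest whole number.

AUC = 146 µg/mL·hr

Trapezoidal AUC_0→9.25:
  [0→1]: (0.00+27.78)/2 × 1 = 13.89
  [1→2.5]: (27.78+24.66)/2 × 1.5 = 39.33
  [2.5→4.5]: (24.66+14.69)/2 × 2 = 39.35
  [4.5→4.75]: (14.69+13.70)/2 × 0.25 = 3.54875
  [4.75→5.25]: (13.70+11.92)/2 × 0.5 = 6.405
  [5.25→7.25]: (11.92+6.80)/2 × 2 = 18.72
  [7.25→9.25]: (6.80+3.87)/2 × 2 = 10.67
  Sum = 131.91375 µg/mL·hr
k_e = ln2 / t½ = 0.693147 / 2.46 = 0.2818 hr^-1
Extrapolated tail: C_last / k_e = 3.87 / 0.2818 = 13.733
AUC_0→∞ = 131.91375 + 13.733 = 145.64675 µg/mL·hr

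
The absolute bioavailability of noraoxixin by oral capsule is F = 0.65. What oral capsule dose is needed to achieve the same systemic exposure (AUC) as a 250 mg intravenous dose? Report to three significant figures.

For equal systemic exposure: F × D_ev = D_iv
D_ev = D_iv / F = 250 / 0.65 = 384.615 mg

D_oral = 385 mg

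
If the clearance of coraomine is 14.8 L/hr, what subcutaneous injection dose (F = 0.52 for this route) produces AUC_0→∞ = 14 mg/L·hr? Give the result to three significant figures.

Dose = 398 mg

Dose = CL × AUC_0→∞ / F
     = 14.8 × 14 / 0.52 = 398.462 mg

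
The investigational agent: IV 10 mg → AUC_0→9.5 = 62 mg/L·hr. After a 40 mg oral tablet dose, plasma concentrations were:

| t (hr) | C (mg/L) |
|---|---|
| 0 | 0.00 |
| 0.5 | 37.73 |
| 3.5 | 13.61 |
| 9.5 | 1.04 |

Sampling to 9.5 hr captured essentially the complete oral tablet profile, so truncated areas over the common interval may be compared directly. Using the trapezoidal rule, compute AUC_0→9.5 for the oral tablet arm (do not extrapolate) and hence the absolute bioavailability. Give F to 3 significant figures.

Trapezoidal AUC_0→9.5 (oral tablet):
  [0→0.5]: (0.00+37.73)/2 × 0.5 = 9.4325
  [0.5→3.5]: (37.73+13.61)/2 × 3 = 77.01
  [3.5→9.5]: (13.61+1.04)/2 × 6 = 43.95
  Sum = 130.3925 mg/L·hr
F = (AUC_ev/D_ev)/(AUC_iv/D_iv) = (130.3925/40)/(62/10) = 3.2598125/6.2 = 0.5258

F = 0.526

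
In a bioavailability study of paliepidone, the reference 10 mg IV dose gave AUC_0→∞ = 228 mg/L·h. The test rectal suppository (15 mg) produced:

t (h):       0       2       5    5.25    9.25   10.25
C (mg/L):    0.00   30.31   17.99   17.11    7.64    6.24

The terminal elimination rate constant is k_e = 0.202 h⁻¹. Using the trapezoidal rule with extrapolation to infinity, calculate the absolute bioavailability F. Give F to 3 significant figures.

F = 0.569

Trapezoidal AUC_0→10.25 (rectal suppository):
  [0→2]: (0.00+30.31)/2 × 2 = 30.31
  [2→5]: (30.31+17.99)/2 × 3 = 72.45
  [5→5.25]: (17.99+17.11)/2 × 0.25 = 4.3875
  [5.25→9.25]: (17.11+7.64)/2 × 4 = 49.5
  [9.25→10.25]: (7.64+6.24)/2 × 1 = 6.94
  Sum = 163.5875 mg/L·h
Tail: C_last/k_e = 6.24/0.202 = 30.891
AUC_0→∞ (rectal suppository) = 163.5875 + 30.891 = 194.4785 mg/L·h
F = (AUC_ev/D_ev)/(AUC_iv/D_iv) = (194.4785/15)/(228/10) = 12.9652/22.8 = 0.5686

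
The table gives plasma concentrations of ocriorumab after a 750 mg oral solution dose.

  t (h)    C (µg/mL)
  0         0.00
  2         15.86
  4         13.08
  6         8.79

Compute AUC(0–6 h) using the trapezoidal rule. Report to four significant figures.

Trapezoidal AUC_0→6:
  [0→2]: (0.00+15.86)/2 × 2 = 15.86
  [2→4]: (15.86+13.08)/2 × 2 = 28.94
  [4→6]: (13.08+8.79)/2 × 2 = 21.87
  Sum = 66.67 µg/mL·h

AUC = 66.67 µg/mL·h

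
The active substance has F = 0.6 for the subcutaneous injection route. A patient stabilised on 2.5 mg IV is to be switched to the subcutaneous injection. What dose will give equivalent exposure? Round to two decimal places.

D_subcutaneous = 4.17 mg

For equal systemic exposure: F × D_ev = D_iv
D_ev = D_iv / F = 2.5 / 0.6 = 4.16667 mg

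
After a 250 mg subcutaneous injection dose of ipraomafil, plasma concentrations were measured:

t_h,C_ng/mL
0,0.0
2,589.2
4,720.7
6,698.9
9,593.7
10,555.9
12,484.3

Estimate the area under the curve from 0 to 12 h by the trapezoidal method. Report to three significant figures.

AUC = 6870 ng/mL·h

Trapezoidal AUC_0→12:
  [0→2]: (0.0+589.2)/2 × 2 = 589.2
  [2→4]: (589.2+720.7)/2 × 2 = 1309.9
  [4→6]: (720.7+698.9)/2 × 2 = 1419.6
  [6→9]: (698.9+593.7)/2 × 3 = 1938.9
  [9→10]: (593.7+555.9)/2 × 1 = 574.8
  [10→12]: (555.9+484.3)/2 × 2 = 1040.2
  Sum = 6872.6 ng/mL·h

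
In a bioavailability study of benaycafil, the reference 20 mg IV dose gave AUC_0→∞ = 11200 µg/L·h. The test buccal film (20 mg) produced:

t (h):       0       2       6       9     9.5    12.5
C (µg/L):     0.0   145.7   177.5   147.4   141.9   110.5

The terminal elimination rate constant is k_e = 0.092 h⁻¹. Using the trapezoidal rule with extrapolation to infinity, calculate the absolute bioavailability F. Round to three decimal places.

Trapezoidal AUC_0→12.5 (buccal film):
  [0→2]: (0.0+145.7)/2 × 2 = 145.7
  [2→6]: (145.7+177.5)/2 × 4 = 646.4
  [6→9]: (177.5+147.4)/2 × 3 = 487.35
  [9→9.5]: (147.4+141.9)/2 × 0.5 = 72.325
  [9.5→12.5]: (141.9+110.5)/2 × 3 = 378.6
  Sum = 1730.375 µg/L·h
Tail: C_last/k_e = 110.5/0.092 = 1201.087
AUC_0→∞ (buccal film) = 1730.375 + 1201.087 = 2931.462 µg/L·h
F = (AUC_ev/D_ev)/(AUC_iv/D_iv) = (2931.462/20)/(11200/20) = 146.5731/560 = 0.2617

F = 0.262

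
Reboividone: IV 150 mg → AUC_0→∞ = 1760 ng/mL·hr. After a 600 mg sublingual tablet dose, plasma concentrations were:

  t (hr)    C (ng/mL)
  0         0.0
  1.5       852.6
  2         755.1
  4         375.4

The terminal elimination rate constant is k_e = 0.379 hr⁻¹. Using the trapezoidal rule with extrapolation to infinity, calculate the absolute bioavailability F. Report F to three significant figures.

Trapezoidal AUC_0→4 (sublingual tablet):
  [0→1.5]: (0.0+852.6)/2 × 1.5 = 639.45
  [1.5→2]: (852.6+755.1)/2 × 0.5 = 401.925
  [2→4]: (755.1+375.4)/2 × 2 = 1130.5
  Sum = 2171.875 ng/mL·hr
Tail: C_last/k_e = 375.4/0.379 = 990.501
AUC_0→∞ (sublingual tablet) = 2171.875 + 990.501 = 3162.376 ng/mL·hr
F = (AUC_ev/D_ev)/(AUC_iv/D_iv) = (3162.376/600)/(1760/150) = 5.27063/11.7333 = 0.4492

F = 0.449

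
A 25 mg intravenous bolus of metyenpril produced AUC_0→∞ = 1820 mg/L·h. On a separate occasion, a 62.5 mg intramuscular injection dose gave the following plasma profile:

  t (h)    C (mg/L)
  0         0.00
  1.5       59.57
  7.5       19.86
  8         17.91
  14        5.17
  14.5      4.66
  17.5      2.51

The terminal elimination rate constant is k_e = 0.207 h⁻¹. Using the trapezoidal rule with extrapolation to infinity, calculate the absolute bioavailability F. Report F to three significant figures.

F = 0.0851

Trapezoidal AUC_0→17.5 (intramuscular injection):
  [0→1.5]: (0.00+59.57)/2 × 1.5 = 44.6775
  [1.5→7.5]: (59.57+19.86)/2 × 6 = 238.29
  [7.5→8]: (19.86+17.91)/2 × 0.5 = 9.4425
  [8→14]: (17.91+5.17)/2 × 6 = 69.24
  [14→14.5]: (5.17+4.66)/2 × 0.5 = 2.4575
  [14.5→17.5]: (4.66+2.51)/2 × 3 = 10.755
  Sum = 374.8625 mg/L·h
Tail: C_last/k_e = 2.51/0.207 = 12.126
AUC_0→∞ (intramuscular injection) = 374.8625 + 12.126 = 386.9885 mg/L·h
F = (AUC_ev/D_ev)/(AUC_iv/D_iv) = (386.9885/62.5)/(1820/25) = 6.191816/72.8 = 0.0851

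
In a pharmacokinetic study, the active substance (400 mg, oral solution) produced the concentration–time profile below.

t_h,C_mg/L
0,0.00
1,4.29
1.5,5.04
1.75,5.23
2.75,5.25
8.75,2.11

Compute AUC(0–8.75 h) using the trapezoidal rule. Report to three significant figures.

AUC = 33.1 mg/L·h

Trapezoidal AUC_0→8.75:
  [0→1]: (0.00+4.29)/2 × 1 = 2.145
  [1→1.5]: (4.29+5.04)/2 × 0.5 = 2.3325
  [1.5→1.75]: (5.04+5.23)/2 × 0.25 = 1.28375
  [1.75→2.75]: (5.23+5.25)/2 × 1 = 5.24
  [2.75→8.75]: (5.25+2.11)/2 × 6 = 22.08
  Sum = 33.08125 mg/L·h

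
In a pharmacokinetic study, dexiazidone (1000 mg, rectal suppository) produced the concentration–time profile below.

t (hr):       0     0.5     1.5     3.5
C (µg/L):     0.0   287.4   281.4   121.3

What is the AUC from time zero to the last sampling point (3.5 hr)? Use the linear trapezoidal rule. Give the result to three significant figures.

Trapezoidal AUC_0→3.5:
  [0→0.5]: (0.0+287.4)/2 × 0.5 = 71.85
  [0.5→1.5]: (287.4+281.4)/2 × 1 = 284.4
  [1.5→3.5]: (281.4+121.3)/2 × 2 = 402.7
  Sum = 758.95 µg/L·hr

AUC = 759 µg/L·hr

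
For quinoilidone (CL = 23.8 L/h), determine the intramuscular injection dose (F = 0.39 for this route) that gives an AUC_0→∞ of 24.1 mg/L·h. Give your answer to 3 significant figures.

Dose = CL × AUC_0→∞ / F
     = 23.8 × 24.1 / 0.39 = 1470.72 mg

Dose = 1470 mg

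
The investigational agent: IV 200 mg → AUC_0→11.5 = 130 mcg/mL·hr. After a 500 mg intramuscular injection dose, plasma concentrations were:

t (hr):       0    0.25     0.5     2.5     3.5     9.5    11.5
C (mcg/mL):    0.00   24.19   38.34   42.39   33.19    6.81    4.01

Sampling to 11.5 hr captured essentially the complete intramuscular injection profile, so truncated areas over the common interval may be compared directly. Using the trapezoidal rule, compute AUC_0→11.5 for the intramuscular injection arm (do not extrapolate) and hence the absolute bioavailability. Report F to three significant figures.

F = 0.801

Trapezoidal AUC_0→11.5 (intramuscular injection):
  [0→0.25]: (0.00+24.19)/2 × 0.25 = 3.02375
  [0.25→0.5]: (24.19+38.34)/2 × 0.25 = 7.81625
  [0.5→2.5]: (38.34+42.39)/2 × 2 = 80.73
  [2.5→3.5]: (42.39+33.19)/2 × 1 = 37.79
  [3.5→9.5]: (33.19+6.81)/2 × 6 = 120.0
  [9.5→11.5]: (6.81+4.01)/2 × 2 = 10.82
  Sum = 260.18 mcg/mL·hr
F = (AUC_ev/D_ev)/(AUC_iv/D_iv) = (260.18/500)/(130/200) = 0.52036/0.65 = 0.8006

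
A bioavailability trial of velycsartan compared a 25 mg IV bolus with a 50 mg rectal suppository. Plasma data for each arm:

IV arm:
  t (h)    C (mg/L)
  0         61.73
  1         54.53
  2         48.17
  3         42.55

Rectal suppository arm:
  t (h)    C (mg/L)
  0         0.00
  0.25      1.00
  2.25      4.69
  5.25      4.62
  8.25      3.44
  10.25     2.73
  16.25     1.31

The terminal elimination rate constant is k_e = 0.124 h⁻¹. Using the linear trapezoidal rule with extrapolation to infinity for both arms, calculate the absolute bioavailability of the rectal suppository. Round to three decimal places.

Trapezoidal AUC_0→3 (IV):
  [0→1]: (61.73+54.53)/2 × 1 = 58.13
  [1→2]: (54.53+48.17)/2 × 1 = 51.35
  [2→3]: (48.17+42.55)/2 × 1 = 45.36
  Sum = 154.84 mg/L·h
IV tail: 42.55/0.124 = 343.145; AUC_iv,0→∞ = 154.84 + 343.145 = 497.985 mg/L·h
Trapezoidal AUC_0→16.25 (rectal suppository):
  [0→0.25]: (0.00+1.00)/2 × 0.25 = 0.125
  [0.25→2.25]: (1.00+4.69)/2 × 2 = 5.69
  [2.25→5.25]: (4.69+4.62)/2 × 3 = 13.965
  [5.25→8.25]: (4.62+3.44)/2 × 3 = 12.09
  [8.25→10.25]: (3.44+2.73)/2 × 2 = 6.17
  [10.25→16.25]: (2.73+1.31)/2 × 6 = 12.12
  Sum = 50.16 mg/L·h
rectal suppository tail: 1.31/0.124 = 10.565; AUC_ev,0→∞ = 50.16 + 10.565 = 60.725 mg/L·h
F = (AUC_ev/D_ev)/(AUC_iv/D_iv) = (60.725/50)/(497.985/25) = 1.2145/19.9194 = 0.0610

F = 0.061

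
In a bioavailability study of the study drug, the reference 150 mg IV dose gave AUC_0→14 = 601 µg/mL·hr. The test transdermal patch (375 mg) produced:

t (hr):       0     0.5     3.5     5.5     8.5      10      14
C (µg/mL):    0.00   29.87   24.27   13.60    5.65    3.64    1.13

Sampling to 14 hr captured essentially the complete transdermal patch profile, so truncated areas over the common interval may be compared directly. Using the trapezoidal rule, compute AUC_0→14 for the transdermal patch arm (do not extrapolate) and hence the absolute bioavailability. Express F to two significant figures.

Trapezoidal AUC_0→14 (transdermal patch):
  [0→0.5]: (0.00+29.87)/2 × 0.5 = 7.4675
  [0.5→3.5]: (29.87+24.27)/2 × 3 = 81.21
  [3.5→5.5]: (24.27+13.60)/2 × 2 = 37.87
  [5.5→8.5]: (13.60+5.65)/2 × 3 = 28.875
  [8.5→10]: (5.65+3.64)/2 × 1.5 = 6.9675
  [10→14]: (3.64+1.13)/2 × 4 = 9.54
  Sum = 171.93 µg/mL·hr
F = (AUC_ev/D_ev)/(AUC_iv/D_iv) = (171.93/375)/(601/150) = 0.45848/4.00667 = 0.1144

F = 0.11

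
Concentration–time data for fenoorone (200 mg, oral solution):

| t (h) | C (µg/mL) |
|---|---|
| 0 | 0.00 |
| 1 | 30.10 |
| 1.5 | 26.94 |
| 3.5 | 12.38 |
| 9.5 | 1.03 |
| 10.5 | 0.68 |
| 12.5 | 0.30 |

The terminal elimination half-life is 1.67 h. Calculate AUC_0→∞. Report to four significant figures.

Trapezoidal AUC_0→12.5:
  [0→1]: (0.00+30.10)/2 × 1 = 15.05
  [1→1.5]: (30.10+26.94)/2 × 0.5 = 14.26
  [1.5→3.5]: (26.94+12.38)/2 × 2 = 39.32
  [3.5→9.5]: (12.38+1.03)/2 × 6 = 40.23
  [9.5→10.5]: (1.03+0.68)/2 × 1 = 0.855
  [10.5→12.5]: (0.68+0.30)/2 × 2 = 0.98
  Sum = 110.695 µg/mL·h
k_e = ln2 / t½ = 0.693147 / 1.67 = 0.4151 h^-1
Extrapolated tail: C_last / k_e = 0.30 / 0.4151 = 0.723
AUC_0→∞ = 110.695 + 0.723 = 111.418 µg/mL·h

AUC = 111.4 µg/mL·h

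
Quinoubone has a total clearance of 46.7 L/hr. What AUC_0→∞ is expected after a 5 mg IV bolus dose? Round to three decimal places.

AUC = 0.107 mg/L·hr

AUC_0→∞ = Dose_iv / CL
        = 5 / 46.7 = 0.107066 mg/L·hr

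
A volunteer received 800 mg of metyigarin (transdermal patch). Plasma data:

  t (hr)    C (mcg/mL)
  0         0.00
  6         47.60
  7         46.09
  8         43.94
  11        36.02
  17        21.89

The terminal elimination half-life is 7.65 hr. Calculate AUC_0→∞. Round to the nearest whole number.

Trapezoidal AUC_0→17:
  [0→6]: (0.00+47.60)/2 × 6 = 142.8
  [6→7]: (47.60+46.09)/2 × 1 = 46.845
  [7→8]: (46.09+43.94)/2 × 1 = 45.015
  [8→11]: (43.94+36.02)/2 × 3 = 119.94
  [11→17]: (36.02+21.89)/2 × 6 = 173.73
  Sum = 528.33 mcg/mL·hr
k_e = ln2 / t½ = 0.693147 / 7.65 = 0.0906 hr^-1
Extrapolated tail: C_last / k_e = 21.89 / 0.0906 = 241.611
AUC_0→∞ = 528.33 + 241.611 = 769.941 mcg/mL·hr

AUC = 770 mcg/mL·hr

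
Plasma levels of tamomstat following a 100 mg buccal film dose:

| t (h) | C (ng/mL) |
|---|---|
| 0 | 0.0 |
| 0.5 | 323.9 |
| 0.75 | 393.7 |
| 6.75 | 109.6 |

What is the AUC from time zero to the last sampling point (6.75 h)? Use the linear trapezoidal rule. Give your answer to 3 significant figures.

Trapezoidal AUC_0→6.75:
  [0→0.5]: (0.0+323.9)/2 × 0.5 = 80.975
  [0.5→0.75]: (323.9+393.7)/2 × 0.25 = 89.7
  [0.75→6.75]: (393.7+109.6)/2 × 6 = 1509.9
  Sum = 1680.575 ng/mL·h

AUC = 1680 ng/mL·h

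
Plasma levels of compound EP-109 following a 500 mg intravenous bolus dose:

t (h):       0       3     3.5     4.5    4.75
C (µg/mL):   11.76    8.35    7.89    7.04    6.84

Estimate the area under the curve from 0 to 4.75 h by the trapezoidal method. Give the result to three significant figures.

AUC = 43.4 µg/mL·h

Trapezoidal AUC_0→4.75:
  [0→3]: (11.76+8.35)/2 × 3 = 30.165
  [3→3.5]: (8.35+7.89)/2 × 0.5 = 4.06
  [3.5→4.5]: (7.89+7.04)/2 × 1 = 7.465
  [4.5→4.75]: (7.04+6.84)/2 × 0.25 = 1.735
  Sum = 43.425 µg/mL·h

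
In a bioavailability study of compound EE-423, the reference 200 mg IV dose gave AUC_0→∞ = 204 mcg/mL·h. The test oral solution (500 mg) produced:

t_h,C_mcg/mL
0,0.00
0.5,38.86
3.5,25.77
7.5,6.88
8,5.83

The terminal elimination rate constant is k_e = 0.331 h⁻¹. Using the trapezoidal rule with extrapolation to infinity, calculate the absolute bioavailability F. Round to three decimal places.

F = 0.378

Trapezoidal AUC_0→8 (oral solution):
  [0→0.5]: (0.00+38.86)/2 × 0.5 = 9.715
  [0.5→3.5]: (38.86+25.77)/2 × 3 = 96.945
  [3.5→7.5]: (25.77+6.88)/2 × 4 = 65.3
  [7.5→8]: (6.88+5.83)/2 × 0.5 = 3.1775
  Sum = 175.1375 mcg/mL·h
Tail: C_last/k_e = 5.83/0.331 = 17.613
AUC_0→∞ (oral solution) = 175.1375 + 17.613 = 192.7505 mcg/mL·h
F = (AUC_ev/D_ev)/(AUC_iv/D_iv) = (192.7505/500)/(204/200) = 0.385501/1.02 = 0.3779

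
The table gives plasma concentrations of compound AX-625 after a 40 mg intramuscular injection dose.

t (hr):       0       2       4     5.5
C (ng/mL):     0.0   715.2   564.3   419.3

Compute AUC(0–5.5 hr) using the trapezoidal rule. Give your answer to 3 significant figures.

Trapezoidal AUC_0→5.5:
  [0→2]: (0.0+715.2)/2 × 2 = 715.2
  [2→4]: (715.2+564.3)/2 × 2 = 1279.5
  [4→5.5]: (564.3+419.3)/2 × 1.5 = 737.7
  Sum = 2732.4 ng/mL·hr

AUC = 2730 ng/mL·hr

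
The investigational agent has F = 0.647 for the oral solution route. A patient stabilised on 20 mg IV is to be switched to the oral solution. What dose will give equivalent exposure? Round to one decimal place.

D_oral = 30.9 mg

For equal systemic exposure: F × D_ev = D_iv
D_ev = D_iv / F = 20 / 0.647 = 30.9119 mg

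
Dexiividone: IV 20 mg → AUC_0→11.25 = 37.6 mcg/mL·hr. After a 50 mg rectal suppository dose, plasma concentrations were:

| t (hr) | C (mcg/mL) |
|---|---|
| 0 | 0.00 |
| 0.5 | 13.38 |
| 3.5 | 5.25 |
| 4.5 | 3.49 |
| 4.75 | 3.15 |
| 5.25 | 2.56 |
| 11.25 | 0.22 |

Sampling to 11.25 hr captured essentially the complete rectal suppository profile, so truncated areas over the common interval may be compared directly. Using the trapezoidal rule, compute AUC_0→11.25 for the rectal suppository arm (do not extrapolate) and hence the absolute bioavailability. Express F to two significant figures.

Trapezoidal AUC_0→11.25 (rectal suppository):
  [0→0.5]: (0.00+13.38)/2 × 0.5 = 3.345
  [0.5→3.5]: (13.38+5.25)/2 × 3 = 27.945
  [3.5→4.5]: (5.25+3.49)/2 × 1 = 4.37
  [4.5→4.75]: (3.49+3.15)/2 × 0.25 = 0.83
  [4.75→5.25]: (3.15+2.56)/2 × 0.5 = 1.4275
  [5.25→11.25]: (2.56+0.22)/2 × 6 = 8.34
  Sum = 46.2575 mcg/mL·hr
F = (AUC_ev/D_ev)/(AUC_iv/D_iv) = (46.2575/50)/(37.6/20) = 0.92515/1.88 = 0.4921

F = 0.49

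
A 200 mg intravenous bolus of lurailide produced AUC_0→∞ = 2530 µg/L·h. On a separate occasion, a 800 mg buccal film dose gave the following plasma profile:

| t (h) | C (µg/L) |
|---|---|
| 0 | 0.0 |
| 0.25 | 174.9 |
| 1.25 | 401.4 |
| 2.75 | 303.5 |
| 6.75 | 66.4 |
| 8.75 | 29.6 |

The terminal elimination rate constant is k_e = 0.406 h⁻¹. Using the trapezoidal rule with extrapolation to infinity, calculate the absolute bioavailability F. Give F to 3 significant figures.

F = 0.173

Trapezoidal AUC_0→8.75 (buccal film):
  [0→0.25]: (0.0+174.9)/2 × 0.25 = 21.8625
  [0.25→1.25]: (174.9+401.4)/2 × 1 = 288.15
  [1.25→2.75]: (401.4+303.5)/2 × 1.5 = 528.675
  [2.75→6.75]: (303.5+66.4)/2 × 4 = 739.8
  [6.75→8.75]: (66.4+29.6)/2 × 2 = 96.0
  Sum = 1674.4875 µg/L·h
Tail: C_last/k_e = 29.6/0.406 = 72.906
AUC_0→∞ (buccal film) = 1674.4875 + 72.906 = 1747.3935 µg/L·h
F = (AUC_ev/D_ev)/(AUC_iv/D_iv) = (1747.3935/800)/(2530/200) = 2.18424/12.65 = 0.1727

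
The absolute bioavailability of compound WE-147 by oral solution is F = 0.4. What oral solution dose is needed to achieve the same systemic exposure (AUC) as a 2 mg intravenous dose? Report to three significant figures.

D_oral = 5.00 mg

For equal systemic exposure: F × D_ev = D_iv
D_ev = D_iv / F = 2 / 0.4 = 5 mg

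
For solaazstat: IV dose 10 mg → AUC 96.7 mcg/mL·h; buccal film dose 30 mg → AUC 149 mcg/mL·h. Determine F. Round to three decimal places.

F = (AUC_ev / D_ev) / (AUC_iv / D_iv)
  = (149/30) / (96.7/10)
  = 4.96667 / 9.67 = 0.5136

F = 0.514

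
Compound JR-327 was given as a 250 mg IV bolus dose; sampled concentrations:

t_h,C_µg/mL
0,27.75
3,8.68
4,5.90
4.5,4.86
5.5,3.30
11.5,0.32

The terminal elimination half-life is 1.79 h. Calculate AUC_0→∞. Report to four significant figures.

AUC = 80.39 µg/mL·h

Trapezoidal AUC_0→11.5:
  [0→3]: (27.75+8.68)/2 × 3 = 54.645
  [3→4]: (8.68+5.90)/2 × 1 = 7.29
  [4→4.5]: (5.90+4.86)/2 × 0.5 = 2.69
  [4.5→5.5]: (4.86+3.30)/2 × 1 = 4.08
  [5.5→11.5]: (3.30+0.32)/2 × 6 = 10.86
  Sum = 79.565 µg/mL·h
k_e = ln2 / t½ = 0.693147 / 1.79 = 0.3872 h^-1
Extrapolated tail: C_last / k_e = 0.32 / 0.3872 = 0.826
AUC_0→∞ = 79.565 + 0.826 = 80.391 µg/mL·h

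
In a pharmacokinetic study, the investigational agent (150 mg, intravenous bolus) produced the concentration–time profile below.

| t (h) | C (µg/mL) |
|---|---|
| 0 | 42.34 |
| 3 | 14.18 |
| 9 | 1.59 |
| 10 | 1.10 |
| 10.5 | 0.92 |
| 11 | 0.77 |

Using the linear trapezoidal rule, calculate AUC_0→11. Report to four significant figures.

Trapezoidal AUC_0→11:
  [0→3]: (42.34+14.18)/2 × 3 = 84.78
  [3→9]: (14.18+1.59)/2 × 6 = 47.31
  [9→10]: (1.59+1.10)/2 × 1 = 1.345
  [10→10.5]: (1.10+0.92)/2 × 0.5 = 0.505
  [10.5→11]: (0.92+0.77)/2 × 0.5 = 0.4225
  Sum = 134.3625 µg/mL·h

AUC = 134.4 µg/mL·h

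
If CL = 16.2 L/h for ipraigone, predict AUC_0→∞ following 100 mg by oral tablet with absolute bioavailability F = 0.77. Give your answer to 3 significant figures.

AUC_0→∞ = F × Dose / CL
        = 0.77 × 100 / 16.2 = 4.75309 mg/L·h

AUC = 4.75 mg/L·h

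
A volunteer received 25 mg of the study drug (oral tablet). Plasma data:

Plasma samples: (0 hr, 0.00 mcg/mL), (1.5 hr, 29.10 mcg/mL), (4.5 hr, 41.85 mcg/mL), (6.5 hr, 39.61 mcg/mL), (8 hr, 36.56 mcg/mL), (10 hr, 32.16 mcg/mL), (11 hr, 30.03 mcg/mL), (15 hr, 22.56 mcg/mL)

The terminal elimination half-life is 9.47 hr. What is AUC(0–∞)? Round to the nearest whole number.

Trapezoidal AUC_0→15:
  [0→1.5]: (0.00+29.10)/2 × 1.5 = 21.825
  [1.5→4.5]: (29.10+41.85)/2 × 3 = 106.425
  [4.5→6.5]: (41.85+39.61)/2 × 2 = 81.46
  [6.5→8]: (39.61+36.56)/2 × 1.5 = 57.1275
  [8→10]: (36.56+32.16)/2 × 2 = 68.72
  [10→11]: (32.16+30.03)/2 × 1 = 31.095
  [11→15]: (30.03+22.56)/2 × 4 = 105.18
  Sum = 471.8325 mcg/mL·hr
k_e = ln2 / t½ = 0.693147 / 9.47 = 0.0732 hr^-1
Extrapolated tail: C_last / k_e = 22.56 / 0.0732 = 308.197
AUC_0→∞ = 471.8325 + 308.197 = 780.0295 mcg/mL·hr

AUC = 780 mcg/mL·hr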